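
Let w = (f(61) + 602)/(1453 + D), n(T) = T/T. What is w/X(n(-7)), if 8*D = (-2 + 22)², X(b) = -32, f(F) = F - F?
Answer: -301/24048 ≈ -0.012517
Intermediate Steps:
f(F) = 0
n(T) = 1
D = 50 (D = (-2 + 22)²/8 = (⅛)*20² = (⅛)*400 = 50)
w = 602/1503 (w = (0 + 602)/(1453 + 50) = 602/1503 ≈ 0.40053)
w/X(n(-7)) = (602/1503)/(-32) = (602/1503)*(-1/32) = -301/24048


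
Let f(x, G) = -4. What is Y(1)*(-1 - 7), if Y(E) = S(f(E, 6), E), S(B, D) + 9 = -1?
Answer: 80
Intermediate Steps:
S(B, D) = -10 (S(B, D) = -9 - 1 = -10)
Y(E) = -10
Y(1)*(-1 - 7) = -10*(-1 - 7) = -10*(-8) = 80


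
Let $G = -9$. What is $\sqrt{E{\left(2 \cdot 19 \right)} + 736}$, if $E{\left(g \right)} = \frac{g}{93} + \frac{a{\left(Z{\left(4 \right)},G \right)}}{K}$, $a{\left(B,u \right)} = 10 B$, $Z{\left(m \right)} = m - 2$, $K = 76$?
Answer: $\frac{\sqrt{2300102133}}{1767} \approx 27.142$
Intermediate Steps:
$Z{\left(m \right)} = -2 + m$
$E{\left(g \right)} = \frac{5}{19} + \frac{g}{93}$ ($E{\left(g \right)} = \frac{g}{93} + \frac{10 \left(-2 + 4\right)}{76} = g \frac{1}{93} + 10 \cdot 2 \cdot \frac{1}{76} = \frac{g}{93} + 20 \cdot \frac{1}{76} = \frac{g}{93} + \frac{5}{19} = \frac{5}{19} + \frac{g}{93}$)
$\sqrt{E{\left(2 \cdot 19 \right)} + 736} = \sqrt{\left(\frac{5}{19} + \frac{2 \cdot 19}{93}\right) + 736} = \sqrt{\left(\frac{5}{19} + \frac{1}{93} \cdot 38\right) + 736} = \sqrt{\left(\frac{5}{19} + \frac{38}{93}\right) + 736} = \sqrt{\frac{1187}{1767} + 736} = \sqrt{\frac{1301699}{1767}} = \frac{\sqrt{2300102133}}{1767}$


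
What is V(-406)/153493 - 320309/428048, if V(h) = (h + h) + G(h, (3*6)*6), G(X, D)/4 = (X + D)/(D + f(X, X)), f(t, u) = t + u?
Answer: -544632435049/722726088304 ≈ -0.75358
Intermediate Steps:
G(X, D) = 4*(D + X)/(D + 2*X) (G(X, D) = 4*((X + D)/(D + (X + X))) = 4*((D + X)/(D + 2*X)) = 4*(D + X)/(D + 2*X))
V(h) = 2*h + 4*(108 + h)/(108 + 2*h) (V(h) = (h + h) + 4*((3*6)*6 + h)/((3*6)*6 + 2*h) = 2*h + 4*(18*6 + h)/(18*6 + 2*h) = 2*h + 4*(108 + h)/(108 + 2*h))
V(-406)/153493 - 320309/428048 = (2*(108 + (-406)**2 + 55*(-406))/(54 - 406))/153493 - 320309/428048 = (2*(108 + 164836 - 22330)/(-352))*(1/153493) - 320309*1/428048 = (2*(-1/352)*142614)*(1/153493) - 320309/428048 = -71307/88*1/153493 - 320309/428048 = -71307/13507384 - 320309/428048 = -544632435049/722726088304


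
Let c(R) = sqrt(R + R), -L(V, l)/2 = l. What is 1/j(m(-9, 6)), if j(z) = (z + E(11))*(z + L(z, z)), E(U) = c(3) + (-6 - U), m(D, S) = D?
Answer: -13/3015 - sqrt(6)/6030 ≈ -0.0047180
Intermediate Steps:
L(V, l) = -2*l
c(R) = sqrt(2)*sqrt(R) (c(R) = sqrt(2*R) = sqrt(2)*sqrt(R))
E(U) = -6 + sqrt(6) - U (E(U) = sqrt(2)*sqrt(3) + (-6 - U) = sqrt(6) + (-6 - U) = -6 + sqrt(6) - U)
j(z) = -z*(-17 + z + sqrt(6)) (j(z) = (z + (-6 + sqrt(6) - 1*11))*(z - 2*z) = (z + (-6 + sqrt(6) - 11))*(-z) = (z + (-17 + sqrt(6)))*(-z) = (-17 + z + sqrt(6))*(-z) = -z*(-17 + z + sqrt(6)))
1/j(m(-9, 6)) = 1/(-9*(17 - 1*(-9) - sqrt(6))) = 1/(-9*(17 + 9 - sqrt(6))) = 1/(-9*(26 - sqrt(6))) = 1/(-234 + 9*sqrt(6))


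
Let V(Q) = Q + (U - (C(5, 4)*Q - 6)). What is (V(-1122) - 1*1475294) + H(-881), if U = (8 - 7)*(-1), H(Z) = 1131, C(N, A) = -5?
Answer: -1480890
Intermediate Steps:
U = -1 (U = 1*(-1) = -1)
V(Q) = 5 + 6*Q (V(Q) = Q + (-1 - (-5*Q - 6)) = Q + (-1 - (-6 - 5*Q)) = Q + (-1 + (6 + 5*Q)) = Q + (5 + 5*Q) = 5 + 6*Q)
(V(-1122) - 1*1475294) + H(-881) = ((5 + 6*(-1122)) - 1*1475294) + 1131 = ((5 - 6732) - 1475294) + 1131 = (-6727 - 1475294) + 1131 = -1482021 + 1131 = -1480890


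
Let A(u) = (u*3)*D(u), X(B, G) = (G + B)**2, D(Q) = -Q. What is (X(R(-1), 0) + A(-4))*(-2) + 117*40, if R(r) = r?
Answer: 4774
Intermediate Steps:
X(B, G) = (B + G)**2
A(u) = -3*u**2 (A(u) = (u*3)*(-u) = (3*u)*(-u) = -3*u**2)
(X(R(-1), 0) + A(-4))*(-2) + 117*40 = ((-1 + 0)**2 - 3*(-4)**2)*(-2) + 117*40 = ((-1)**2 - 3*16)*(-2) + 4680 = (1 - 48)*(-2) + 4680 = -47*(-2) + 4680 = 94 + 4680 = 4774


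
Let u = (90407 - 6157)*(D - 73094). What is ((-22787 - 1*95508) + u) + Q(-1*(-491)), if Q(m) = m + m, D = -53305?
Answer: -10649233063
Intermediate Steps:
Q(m) = 2*m
u = -10649115750 (u = (90407 - 6157)*(-53305 - 73094) = 84250*(-126399) = -10649115750)
((-22787 - 1*95508) + u) + Q(-1*(-491)) = ((-22787 - 1*95508) - 10649115750) + 2*(-1*(-491)) = ((-22787 - 95508) - 10649115750) + 2*491 = (-118295 - 10649115750) + 982 = -10649234045 + 982 = -10649233063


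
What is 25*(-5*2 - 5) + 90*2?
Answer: -195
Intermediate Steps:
25*(-5*2 - 5) + 90*2 = 25*(-10 - 5) + 180 = 25*(-15) + 180 = -375 + 180 = -195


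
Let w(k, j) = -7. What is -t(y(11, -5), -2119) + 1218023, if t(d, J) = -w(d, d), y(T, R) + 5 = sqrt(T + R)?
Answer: 1218016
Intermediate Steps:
y(T, R) = -5 + sqrt(R + T) (y(T, R) = -5 + sqrt(T + R) = -5 + sqrt(R + T))
t(d, J) = 7 (t(d, J) = -1*(-7) = 7)
-t(y(11, -5), -2119) + 1218023 = -1*7 + 1218023 = -7 + 1218023 = 1218016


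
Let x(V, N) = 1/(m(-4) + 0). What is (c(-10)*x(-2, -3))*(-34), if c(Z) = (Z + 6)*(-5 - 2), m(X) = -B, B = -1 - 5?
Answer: -476/3 ≈ -158.67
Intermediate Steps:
B = -6
m(X) = 6 (m(X) = -1*(-6) = 6)
c(Z) = -42 - 7*Z (c(Z) = (6 + Z)*(-7) = -42 - 7*Z)
x(V, N) = 1/6 (x(V, N) = 1/(6 + 0) = 1/6)
(c(-10)*x(-2, -3))*(-34) = ((-42 - 7*(-10))*(1/6))*(-34) = ((-42 + 70)*(1/6))*(-34) = (28*(1/6))*(-34) = (14/3)*(-34) = -476/3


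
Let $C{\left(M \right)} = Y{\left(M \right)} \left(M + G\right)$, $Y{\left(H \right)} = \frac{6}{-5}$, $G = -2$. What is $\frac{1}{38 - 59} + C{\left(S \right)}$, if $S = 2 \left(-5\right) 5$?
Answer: $\frac{6547}{105} \approx 62.352$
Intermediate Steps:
$S = -50$ ($S = \left(-10\right) 5 = -50$)
$Y{\left(H \right)} = - \frac{6}{5}$ ($Y{\left(H \right)} = 6 \left(- \frac{1}{5}\right) = - \frac{6}{5}$)
$C{\left(M \right)} = \frac{12}{5} - \frac{6 M}{5}$ ($C{\left(M \right)} = - \frac{6 \left(M - 2\right)}{5} = - \frac{6 \left(-2 + M\right)}{5} = \frac{12}{5} - \frac{6 M}{5}$)
$\frac{1}{38 - 59} + C{\left(S \right)} = \frac{1}{38 - 59} + \left(\frac{12}{5} - -60\right) = \frac{1}{-21} + \left(\frac{12}{5} + 60\right) = - \frac{1}{21} + \frac{312}{5} = \frac{6547}{105}$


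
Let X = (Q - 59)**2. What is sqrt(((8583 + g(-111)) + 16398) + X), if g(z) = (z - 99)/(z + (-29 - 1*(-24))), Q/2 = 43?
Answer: sqrt(86494530)/58 ≈ 160.35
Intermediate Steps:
Q = 86 (Q = 2*43 = 86)
g(z) = (-99 + z)/(-5 + z) (g(z) = (-99 + z)/(z + (-29 + 24)) = (-99 + z)/(z - 5) = (-99 + z)/(-5 + z))
X = 729 (X = (86 - 59)**2 = 27**2 = 729)
sqrt(((8583 + g(-111)) + 16398) + X) = sqrt(((8583 + (-99 - 111)/(-5 - 111)) + 16398) + 729) = sqrt(((8583 - 210/(-116)) + 16398) + 729) = sqrt(((8583 - 1/116*(-210)) + 16398) + 729) = sqrt(((8583 + 105/58) + 16398) + 729) = sqrt((497919/58 + 16398) + 729) = sqrt(1449003/58 + 729) = sqrt(1491285/58) = sqrt(86494530)/58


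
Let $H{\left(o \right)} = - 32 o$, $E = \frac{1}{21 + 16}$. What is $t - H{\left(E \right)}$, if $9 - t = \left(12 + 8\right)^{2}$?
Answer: $- \frac{14435}{37} \approx -390.14$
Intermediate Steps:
$E = \frac{1}{37} \approx 0.027027$
$t = -391$ ($t = 9 - \left(12 + 8\right)^{2} = 9 - 20^{2} = 9 - 400 = -391$)
$t - H{\left(E \right)} = -391 - \left(-32\right) \frac{1}{37} = -391 - - \frac{32}{37} = -391 + \frac{32}{37} = - \frac{14435}{37}$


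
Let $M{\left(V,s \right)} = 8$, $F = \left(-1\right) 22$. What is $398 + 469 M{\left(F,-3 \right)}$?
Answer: $4150$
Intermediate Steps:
$F = -22$
$398 + 469 M{\left(F,-3 \right)} = 398 + 469 \cdot 8 = 398 + 3752 = 4150$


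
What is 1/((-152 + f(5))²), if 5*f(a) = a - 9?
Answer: 25/583696 ≈ 4.2831e-5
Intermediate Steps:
f(a) = -9/5 + a/5 (f(a) = (a - 9)/5 = (-9 + a)/5 = -9/5 + a/5)
1/((-152 + f(5))²) = 1/((-152 + (-9/5 + (⅕)*5))²) = 1/((-152 + (-9/5 + 1))²) = 1/((-152 - ⅘)²) = 1/((-764/5)²) = 1/(583696/25) = 25/583696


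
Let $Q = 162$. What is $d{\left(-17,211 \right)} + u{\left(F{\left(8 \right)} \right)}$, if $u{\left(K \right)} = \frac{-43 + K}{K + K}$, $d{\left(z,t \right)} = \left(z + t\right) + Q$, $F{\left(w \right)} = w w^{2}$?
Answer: $\frac{365013}{1024} \approx 356.46$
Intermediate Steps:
$F{\left(w \right)} = w^{3}$
$d{\left(z,t \right)} = 162 + t + z$ ($d{\left(z,t \right)} = \left(z + t\right) + 162 = \left(t + z\right) + 162 = 162 + t + z$)
$u{\left(K \right)} = \frac{-43 + K}{2 K}$
$d{\left(-17,211 \right)} + u{\left(F{\left(8 \right)} \right)} = \left(162 + 211 - 17\right) + \frac{-43 + 8^{3}}{2 \cdot 8^{3}} = 356 + \frac{-43 + 512}{2 \cdot 512} = 356 + \frac{1}{2} \cdot \frac{1}{512} \cdot 469 = 356 + \frac{469}{1024} = \frac{365013}{1024}$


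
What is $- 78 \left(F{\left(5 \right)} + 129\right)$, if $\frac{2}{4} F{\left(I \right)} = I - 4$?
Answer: $-10218$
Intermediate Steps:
$F{\left(I \right)} = -8 + 2 I$ ($F{\left(I \right)} = 2 \left(I - 4\right) = 2 \left(-4 + I\right) = -8 + 2 I$)
$- 78 \left(F{\left(5 \right)} + 129\right) = - 78 \left(\left(-8 + 2 \cdot 5\right) + 129\right) = - 78 \left(\left(-8 + 10\right) + 129\right) = - 78 \left(2 + 129\right) = \left(-78\right) 131 = -10218$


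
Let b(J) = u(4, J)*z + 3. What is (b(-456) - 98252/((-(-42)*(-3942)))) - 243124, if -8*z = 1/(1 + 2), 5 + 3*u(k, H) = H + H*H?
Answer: -11636878787/47304 ≈ -2.4600e+5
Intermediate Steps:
u(k, H) = -5/3 + H/3 + H²/3 (u(k, H) = -5/3 + (H + H*H)/3 = -5/3 + (H + H²)/3 = -5/3 + (H/3 + H²/3) = -5/3 + H/3 + H²/3)
z = -1/24 (z = -1/(8*(1 + 2)) = -⅛/3 = -⅛*⅓ = -1/24 ≈ -0.041667)
b(J) = 221/72 - J/72 - J²/72 (b(J) = (-5/3 + J/3 + J²/3)*(-1/24) + 3 = (5/72 - J/72 - J²/72) + 3 = 221/72 - J/72 - J²/72)
(b(-456) - 98252/((-(-42)*(-3942)))) - 243124 = ((221/72 - 1/72*(-456) - 1/72*(-456)²) - 98252/((-(-42)*(-3942)))) - 243124 = ((221/72 + 19/3 - 1/72*207936) - 98252/((-1*165564))) - 243124 = ((221/72 + 19/3 - 2888) - 98252/(-165564)) - 243124 = (-207259/72 - 98252*(-1/165564)) - 243124 = (-207259/72 + 3509/5913) - 243124 = -136141091/47304 - 243124 = -11636878787/47304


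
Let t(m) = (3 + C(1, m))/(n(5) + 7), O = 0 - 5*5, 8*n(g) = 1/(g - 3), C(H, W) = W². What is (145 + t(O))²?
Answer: 698703489/12769 ≈ 54719.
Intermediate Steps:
n(g) = 1/(8*(-3 + g)) (n(g) = 1/(8*(g - 3)) = 1/(8*(-3 + g)))
O = -25 (O = 0 - 25 = -25)
t(m) = 48/113 + 16*m²/113 (t(m) = (3 + m²)/(1/(8*(-3 + 5)) + 7) = (3 + m²)/((⅛)/2 + 7) = (3 + m²)/((⅛)*(½) + 7) = (3 + m²)/(1/16 + 7) = (3 + m²)/(113/16) = (3 + m²)*(16/113) = 48/113 + 16*m²/113)
(145 + t(O))² = (145 + (48/113 + (16/113)*(-25)²))² = (145 + (48/113 + (16/113)*625))² = (145 + (48/113 + 10000/113))² = (145 + 10048/113)² = (26433/113)² = 698703489/12769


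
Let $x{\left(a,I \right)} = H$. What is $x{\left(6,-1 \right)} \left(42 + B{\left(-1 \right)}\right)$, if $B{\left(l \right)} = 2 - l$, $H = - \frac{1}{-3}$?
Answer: $15$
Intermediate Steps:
$H = \frac{1}{3}$ ($H = \left(-1\right) \left(- \frac{1}{3}\right) = \frac{1}{3} \approx 0.33333$)
$x{\left(a,I \right)} = \frac{1}{3}$
$x{\left(6,-1 \right)} \left(42 + B{\left(-1 \right)}\right) = \frac{42 + \left(2 - -1\right)}{3} = \frac{42 + \left(2 + 1\right)}{3} = \frac{42 + 3}{3} = \frac{1}{3} \cdot 45 = 15$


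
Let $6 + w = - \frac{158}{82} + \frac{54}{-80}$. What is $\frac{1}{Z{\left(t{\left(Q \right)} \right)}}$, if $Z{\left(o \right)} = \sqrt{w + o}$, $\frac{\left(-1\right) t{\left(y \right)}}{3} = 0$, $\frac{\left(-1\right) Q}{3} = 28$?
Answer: $- \frac{2 i \sqrt{5783870}}{14107} \approx - 0.34096 i$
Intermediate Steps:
$Q = -84$ ($Q = \left(-3\right) 28 = -84$)
$w = - \frac{14107}{1640}$ ($w = -6 + \left(- \frac{158}{82} + \frac{54}{-80}\right) = -6 + \left(\left(-158\right) \frac{1}{82} + 54 \left(- \frac{1}{80}\right)\right) = -6 - \frac{4267}{1640} = - \frac{14107}{1640} \approx -8.6018$)
$t{\left(y \right)} = 0$ ($t{\left(y \right)} = \left(-3\right) 0 = 0$)
$Z{\left(o \right)} = \sqrt{- \frac{14107}{1640} + o}$
$\frac{1}{Z{\left(t{\left(Q \right)} \right)}} = \frac{1}{\frac{1}{820} \sqrt{-5783870 + 672400 \cdot 0}} = \frac{1}{\frac{1}{820} \sqrt{-5783870 + 0}} = \frac{1}{\frac{1}{820} \sqrt{-5783870}} = \frac{1}{\frac{1}{820} i \sqrt{5783870}} = - \frac{2 i \sqrt{5783870}}{14107}$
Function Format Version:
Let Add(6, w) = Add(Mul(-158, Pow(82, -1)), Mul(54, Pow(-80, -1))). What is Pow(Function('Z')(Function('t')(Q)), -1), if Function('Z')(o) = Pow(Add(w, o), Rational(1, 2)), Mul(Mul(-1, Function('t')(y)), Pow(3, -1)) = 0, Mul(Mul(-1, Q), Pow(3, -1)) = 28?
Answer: Mul(Rational(-2, 14107), I, Pow(5783870, Rational(1, 2))) ≈ Mul(-0.34096, I)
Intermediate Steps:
Q = -84 (Q = Mul(-3, 28) = -84)
w = Rational(-14107, 1640) (w = Add(-6, Add(Mul(-158, Pow(82, -1)), Mul(54, Pow(-80, -1)))) = Add(-6, Add(Mul(-158, Rational(1, 82)), Mul(54, Rational(-1, 80)))) = Add(-6, Add(Rational(-79, 41), Rational(-27, 40))) = Add(-6, Rational(-4267, 1640)) = Rational(-14107, 1640) ≈ -8.6018)
Function('t')(y) = 0 (Function('t')(y) = Mul(-3, 0) = 0)
Function('Z')(o) = Pow(Add(Rational(-14107, 1640), o), Rational(1, 2))
Pow(Function('Z')(Function('t')(Q)), -1) = Pow(Mul(Rational(1, 820), Pow(Add(-5783870, Mul(672400, 0)), Rational(1, 2))), -1) = Pow(Mul(Rational(1, 820), Pow(Add(-5783870, 0), Rational(1, 2))), -1) = Pow(Mul(Rational(1, 820), Pow(-5783870, Rational(1, 2))), -1) = Pow(Mul(Rational(1, 820), Mul(I, Pow(5783870, Rational(1, 2)))), -1) = Pow(Mul(Rational(1, 820), I, Pow(5783870, Rational(1, 2))), -1) = Mul(Rational(-2, 14107), I, Pow(5783870, Rational(1, 2)))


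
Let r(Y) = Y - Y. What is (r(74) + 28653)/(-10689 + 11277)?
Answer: 9551/196 ≈ 48.730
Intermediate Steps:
r(Y) = 0
(r(74) + 28653)/(-10689 + 11277) = (0 + 28653)/(-10689 + 11277) = 28653/588 = 28653*(1/588) = 9551/196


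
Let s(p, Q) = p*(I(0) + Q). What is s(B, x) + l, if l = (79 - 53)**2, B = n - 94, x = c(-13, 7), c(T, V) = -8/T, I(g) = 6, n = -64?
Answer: -4800/13 ≈ -369.23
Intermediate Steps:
x = 8/13 (x = -8/(-13) = -8*(-1/13) = 8/13 ≈ 0.61539)
B = -158 (B = -64 - 94 = -158)
s(p, Q) = p*(6 + Q)
l = 676 (l = 26**2 = 676)
s(B, x) + l = -158*(6 + 8/13) + 676 = -158*86/13 + 676 = -13588/13 + 676 = -4800/13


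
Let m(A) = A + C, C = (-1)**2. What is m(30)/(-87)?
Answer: -31/87 ≈ -0.35632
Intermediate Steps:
C = 1
m(A) = 1 + A (m(A) = A + 1 = 1 + A)
m(30)/(-87) = (1 + 30)/(-87) = 31*(-1/87) = -31/87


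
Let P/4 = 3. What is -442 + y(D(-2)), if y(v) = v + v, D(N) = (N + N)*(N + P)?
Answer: -522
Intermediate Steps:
P = 12 (P = 4*3 = 12)
D(N) = 2*N*(12 + N) (D(N) = (N + N)*(N + 12) = (2*N)*(12 + N) = 2*N*(12 + N))
y(v) = 2*v
-442 + y(D(-2)) = -442 + 2*(2*(-2)*(12 - 2)) = -442 + 2*(2*(-2)*10) = -442 + 2*(-40) = -442 - 80 = -522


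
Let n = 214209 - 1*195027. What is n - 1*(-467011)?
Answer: 486193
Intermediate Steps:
n = 19182 (n = 214209 - 195027 = 19182)
n - 1*(-467011) = 19182 - 1*(-467011) = 19182 + 467011 = 486193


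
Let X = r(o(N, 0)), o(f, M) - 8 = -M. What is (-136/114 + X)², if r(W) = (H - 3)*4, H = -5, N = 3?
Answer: 3579664/3249 ≈ 1101.8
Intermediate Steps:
o(f, M) = 8 - M
r(W) = -32 (r(W) = (-5 - 3)*4 = -8*4 = -32)
X = -32
(-136/114 + X)² = (-136/114 - 32)² = (-136*1/114 - 32)² = (-68/57 - 32)² = (-1892/57)² = 3579664/3249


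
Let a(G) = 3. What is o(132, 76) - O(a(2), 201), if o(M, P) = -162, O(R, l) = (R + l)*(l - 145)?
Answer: -11586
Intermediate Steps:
O(R, l) = (-145 + l)*(R + l) (O(R, l) = (R + l)*(-145 + l) = (-145 + l)*(R + l))
o(132, 76) - O(a(2), 201) = -162 - (201² - 145*3 - 145*201 + 3*201) = -162 - (40401 - 435 - 29145 + 603) = -162 - 1*11424 = -162 - 11424 = -11586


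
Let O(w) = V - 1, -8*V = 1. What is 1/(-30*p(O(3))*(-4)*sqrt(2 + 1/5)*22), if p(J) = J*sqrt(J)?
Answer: I*sqrt(110)/49005 ≈ 0.00021402*I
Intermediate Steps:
V = -1/8 (V = -1/8*1 = -1/8 ≈ -0.12500)
O(w) = -9/8 (O(w) = -1/8 - 1 = -9/8)
p(J) = J**(3/2)
1/(-30*p(O(3))*(-4)*sqrt(2 + 1/5)*22) = 1/(-30*(-9/8)**(3/2)*(-4)*sqrt(2 + 1/5)*22) = 1/(-30*-27*I*sqrt(2)/32*(-4)*sqrt(2 + 1/5)*22) = 1/(-30*27*I*sqrt(2)/8*sqrt(11/5)*22) = 1/(-30*27*I*sqrt(2)/8*sqrt(55)/5*22) = 1/(-81*I*sqrt(110)/4*22) = 1/(-891*I*sqrt(110)/2) = I*sqrt(110)/49005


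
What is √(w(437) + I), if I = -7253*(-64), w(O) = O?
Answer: √464629 ≈ 681.64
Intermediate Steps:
I = 464192
√(w(437) + I) = √(437 + 464192) = √464629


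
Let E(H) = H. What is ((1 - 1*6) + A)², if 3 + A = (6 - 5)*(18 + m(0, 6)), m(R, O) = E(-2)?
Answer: 64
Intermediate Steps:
m(R, O) = -2
A = 13 (A = -3 + (6 - 5)*(18 - 2) = -3 + 1*16 = -3 + 16 = 13)
((1 - 1*6) + A)² = ((1 - 1*6) + 13)² = ((1 - 6) + 13)² = (-5 + 13)² = 8² = 64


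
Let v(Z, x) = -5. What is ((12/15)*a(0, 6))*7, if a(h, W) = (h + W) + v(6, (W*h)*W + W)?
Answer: 28/5 ≈ 5.6000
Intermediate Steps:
a(h, W) = -5 + W + h (a(h, W) = (h + W) - 5 = (W + h) - 5 = -5 + W + h)
((12/15)*a(0, 6))*7 = ((12/15)*(-5 + 6 + 0))*7 = ((12*(1/15))*1)*7 = ((4/5)*1)*7 = (4/5)*7 = 28/5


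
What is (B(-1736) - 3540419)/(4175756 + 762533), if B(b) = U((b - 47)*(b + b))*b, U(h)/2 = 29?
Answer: -3641107/4938289 ≈ -0.73732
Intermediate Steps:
U(h) = 58 (U(h) = 2*29 = 58)
B(b) = 58*b
(B(-1736) - 3540419)/(4175756 + 762533) = (58*(-1736) - 3540419)/(4175756 + 762533) = (-100688 - 3540419)/4938289 = -3641107*1/4938289 = -3641107/4938289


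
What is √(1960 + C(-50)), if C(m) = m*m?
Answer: 2*√1115 ≈ 66.783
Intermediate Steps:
C(m) = m²
√(1960 + C(-50)) = √(1960 + (-50)²) = √(1960 + 2500) = √4460 = 2*√1115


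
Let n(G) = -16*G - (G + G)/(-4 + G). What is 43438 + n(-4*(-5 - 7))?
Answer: 469346/11 ≈ 42668.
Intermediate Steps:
n(G) = -16*G - 2*G/(-4 + G)
43438 + n(-4*(-5 - 7)) = 43438 + 2*(-4*(-5 - 7))*(31 - (-8)*4*(-5 - 7))/(-4 - 4*(-5 - 7)) = 43438 + 2*(-4*(-12))*(31 - (-8)*4*(-12))/(-4 - 4*(-12)) = 43438 + 2*(-1*(-48))*(31 - (-8)*(-48))/(-4 - 1*(-48)) = 43438 + 2*48*(31 - 8*48)/(-4 + 48) = 43438 + 2*48*(31 - 384)/44 = 43438 + 2*48*(1/44)*(-353) = 43438 - 8472/11 = 469346/11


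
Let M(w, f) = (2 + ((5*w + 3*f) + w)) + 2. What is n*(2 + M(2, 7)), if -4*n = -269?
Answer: 10491/4 ≈ 2622.8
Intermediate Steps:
n = 269/4 (n = -¼*(-269) = 269/4 ≈ 67.250)
M(w, f) = 4 + 3*f + 6*w (M(w, f) = (2 + ((3*f + 5*w) + w)) + 2 = (2 + (3*f + 6*w)) + 2 = (2 + 3*f + 6*w) + 2 = 4 + 3*f + 6*w)
n*(2 + M(2, 7)) = 269*(2 + (4 + 3*7 + 6*2))/4 = 269*(2 + (4 + 21 + 12))/4 = 269*(2 + 37)/4 = (269/4)*39 = 10491/4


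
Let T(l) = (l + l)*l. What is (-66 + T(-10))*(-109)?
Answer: -14606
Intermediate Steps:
T(l) = 2*l² (T(l) = (2*l)*l = 2*l²)
(-66 + T(-10))*(-109) = (-66 + 2*(-10)²)*(-109) = (-66 + 2*100)*(-109) = (-66 + 200)*(-109) = 134*(-109) = -14606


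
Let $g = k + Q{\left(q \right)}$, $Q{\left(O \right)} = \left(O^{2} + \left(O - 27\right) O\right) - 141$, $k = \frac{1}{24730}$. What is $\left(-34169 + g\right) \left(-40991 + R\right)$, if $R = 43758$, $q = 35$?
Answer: $- \frac{2244777584783}{24730} \approx -9.0771 \cdot 10^{7}$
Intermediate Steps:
$k = \frac{1}{24730} \approx 4.0437 \cdot 10^{-5}$
$Q{\left(O \right)} = -141 + O^{2} + O \left(-27 + O\right)$ ($Q{\left(O \right)} = \left(O^{2} + \left(-27 + O\right) O\right) - 141 = \left(O^{2} + O \left(-27 + O\right)\right) - 141 = -141 + O^{2} + O \left(-27 + O\right)$)
$g = \frac{33731721}{24730}$ ($g = \frac{1}{24730} - \left(1086 - 2450\right) = \frac{1}{24730} - -1364 = \frac{1}{24730} + 1364 = \frac{33731721}{24730} \approx 1364.0$)
$\left(-34169 + g\right) \left(-40991 + R\right) = \left(-34169 + \frac{33731721}{24730}\right) \left(-40991 + 43758\right) = \left(- \frac{811267649}{24730}\right) 2767 = - \frac{2244777584783}{24730}$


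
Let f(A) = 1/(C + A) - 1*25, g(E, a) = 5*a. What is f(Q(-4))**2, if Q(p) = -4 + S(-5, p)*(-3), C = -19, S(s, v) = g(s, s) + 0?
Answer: 1687401/2704 ≈ 624.04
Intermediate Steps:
S(s, v) = 5*s (S(s, v) = 5*s + 0 = 5*s)
Q(p) = 71 (Q(p) = -4 + (5*(-5))*(-3) = -4 - 25*(-3) = -4 + 75 = 71)
f(A) = -25 + 1/(-19 + A) (f(A) = 1/(-19 + A) - 1*25 = 1/(-19 + A) - 25 = -25 + 1/(-19 + A))
f(Q(-4))**2 = ((476 - 25*71)/(-19 + 71))**2 = ((476 - 1775)/52)**2 = ((1/52)*(-1299))**2 = (-1299/52)**2 = 1687401/2704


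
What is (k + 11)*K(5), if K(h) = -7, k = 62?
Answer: -511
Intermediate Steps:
(k + 11)*K(5) = (62 + 11)*(-7) = 73*(-7) = -511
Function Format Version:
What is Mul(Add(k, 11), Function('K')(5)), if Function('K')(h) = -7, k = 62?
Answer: -511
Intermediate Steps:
Mul(Add(k, 11), Function('K')(5)) = Mul(Add(62, 11), -7) = Mul(73, -7) = -511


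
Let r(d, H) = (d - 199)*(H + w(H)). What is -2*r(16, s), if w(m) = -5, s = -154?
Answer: -58194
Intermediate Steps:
r(d, H) = (-199 + d)*(-5 + H) (r(d, H) = (d - 199)*(H - 5) = (-199 + d)*(-5 + H))
-2*r(16, s) = -2*(995 - 199*(-154) - 5*16 - 154*16) = -2*(995 + 30646 - 80 - 2464) = -2*29097 = -58194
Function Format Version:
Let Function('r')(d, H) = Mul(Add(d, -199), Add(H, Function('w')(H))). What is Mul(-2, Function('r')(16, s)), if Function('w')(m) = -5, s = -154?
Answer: -58194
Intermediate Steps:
Function('r')(d, H) = Mul(Add(-199, d), Add(-5, H)) (Function('r')(d, H) = Mul(Add(d, -199), Add(H, -5)) = Mul(Add(-199, d), Add(-5, H)))
Mul(-2, Function('r')(16, s)) = Mul(-2, Add(995, Mul(-199, -154), Mul(-5, 16), Mul(-154, 16))) = Mul(-2, Add(995, 30646, -80, -2464)) = Mul(-2, 29097) = -58194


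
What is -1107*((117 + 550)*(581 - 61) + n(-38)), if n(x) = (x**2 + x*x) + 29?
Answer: -387180999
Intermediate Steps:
n(x) = 29 + 2*x**2 (n(x) = (x**2 + x**2) + 29 = 2*x**2 + 29 = 29 + 2*x**2)
-1107*((117 + 550)*(581 - 61) + n(-38)) = -1107*((117 + 550)*(581 - 61) + (29 + 2*(-38)**2)) = -1107*(667*520 + (29 + 2*1444)) = -1107*(346840 + (29 + 2888)) = -1107*(346840 + 2917) = -1107*349757 = -387180999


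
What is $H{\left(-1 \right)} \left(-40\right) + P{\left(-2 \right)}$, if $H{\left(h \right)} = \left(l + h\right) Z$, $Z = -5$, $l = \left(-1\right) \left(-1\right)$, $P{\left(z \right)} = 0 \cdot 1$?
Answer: $0$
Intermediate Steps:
$P{\left(z \right)} = 0$
$l = 1$
$H{\left(h \right)} = -5 - 5 h$ ($H{\left(h \right)} = \left(1 + h\right) \left(-5\right) = -5 - 5 h$)
$H{\left(-1 \right)} \left(-40\right) + P{\left(-2 \right)} = \left(-5 - -5\right) \left(-40\right) + 0 = \left(-5 + 5\right) \left(-40\right) + 0 = 0 \left(-40\right) + 0 = 0 + 0 = 0$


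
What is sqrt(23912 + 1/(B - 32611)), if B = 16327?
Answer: sqrt(1585178221497)/8142 ≈ 154.64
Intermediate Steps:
sqrt(23912 + 1/(B - 32611)) = sqrt(23912 + 1/(16327 - 32611)) = sqrt(23912 + 1/(-16284)) = sqrt(23912 - 1/16284) = sqrt(389383007/16284) = sqrt(1585178221497)/8142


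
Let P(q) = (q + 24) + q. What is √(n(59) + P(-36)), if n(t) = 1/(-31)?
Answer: I*√46159/31 ≈ 6.9305*I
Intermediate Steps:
P(q) = 24 + 2*q (P(q) = (24 + q) + q = 24 + 2*q)
n(t) = -1/31
√(n(59) + P(-36)) = √(-1/31 + (24 + 2*(-36))) = √(-1/31 + (24 - 72)) = √(-1/31 - 48) = √(-1489/31) = I*√46159/31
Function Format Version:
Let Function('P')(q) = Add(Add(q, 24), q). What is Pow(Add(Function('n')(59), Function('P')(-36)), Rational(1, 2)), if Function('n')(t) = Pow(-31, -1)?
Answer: Mul(Rational(1, 31), I, Pow(46159, Rational(1, 2))) ≈ Mul(6.9305, I)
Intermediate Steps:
Function('P')(q) = Add(24, Mul(2, q)) (Function('P')(q) = Add(Add(24, q), q) = Add(24, Mul(2, q)))
Function('n')(t) = Rational(-1, 31)
Pow(Add(Function('n')(59), Function('P')(-36)), Rational(1, 2)) = Pow(Add(Rational(-1, 31), Add(24, Mul(2, -36))), Rational(1, 2)) = Pow(Add(Rational(-1, 31), Add(24, -72)), Rational(1, 2)) = Pow(Add(Rational(-1, 31), -48), Rational(1, 2)) = Pow(Rational(-1489, 31), Rational(1, 2)) = Mul(Rational(1, 31), I, Pow(46159, Rational(1, 2)))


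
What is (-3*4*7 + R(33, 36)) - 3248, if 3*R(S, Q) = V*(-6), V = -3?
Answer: -3326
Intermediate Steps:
R(S, Q) = 6 (R(S, Q) = (-3*(-6))/3 = (⅓)*18 = 6)
(-3*4*7 + R(33, 36)) - 3248 = (-3*4*7 + 6) - 3248 = (-12*7 + 6) - 3248 = (-84 + 6) - 3248 = -78 - 3248 = -3326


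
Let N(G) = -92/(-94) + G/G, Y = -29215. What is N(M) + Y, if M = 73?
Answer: -1373012/47 ≈ -29213.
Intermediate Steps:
N(G) = 93/47 (N(G) = -92*(-1/94) + 1 = 46/47 + 1 = 93/47)
N(M) + Y = 93/47 - 29215 = -1373012/47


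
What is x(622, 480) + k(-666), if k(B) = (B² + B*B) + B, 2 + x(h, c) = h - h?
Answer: 886444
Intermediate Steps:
x(h, c) = -2 (x(h, c) = -2 + (h - h) = -2 + 0 = -2)
k(B) = B + 2*B² (k(B) = (B² + B²) + B = 2*B² + B = B + 2*B²)
x(622, 480) + k(-666) = -2 - 666*(1 + 2*(-666)) = -2 - 666*(1 - 1332) = -2 - 666*(-1331) = -2 + 886446 = 886444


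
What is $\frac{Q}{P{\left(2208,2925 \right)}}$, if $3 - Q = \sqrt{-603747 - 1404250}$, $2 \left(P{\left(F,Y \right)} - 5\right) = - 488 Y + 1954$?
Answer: $- \frac{3}{712718} + \frac{i \sqrt{2007997}}{712718} \approx -4.2092 \cdot 10^{-6} + 0.0019882 i$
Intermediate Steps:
$P{\left(F,Y \right)} = 982 - 244 Y$ ($P{\left(F,Y \right)} = 5 + \frac{- 488 Y + 1954}{2} = 5 + \frac{1954 - 488 Y}{2} = 5 - \left(-977 + 244 Y\right) = 982 - 244 Y$)
$Q = 3 - i \sqrt{2007997}$ ($Q = 3 - \sqrt{-603747 - 1404250} = 3 - \sqrt{-2007997} = 3 - i \sqrt{2007997} \approx 3.0 - 1417.0 i$)
$\frac{Q}{P{\left(2208,2925 \right)}} = \frac{3 - i \sqrt{2007997}}{982 - 713700} = \frac{3 - i \sqrt{2007997}}{-712718} = \left(3 - i \sqrt{2007997}\right) \left(- \frac{1}{712718}\right) = - \frac{3}{712718} + \frac{i \sqrt{2007997}}{712718}$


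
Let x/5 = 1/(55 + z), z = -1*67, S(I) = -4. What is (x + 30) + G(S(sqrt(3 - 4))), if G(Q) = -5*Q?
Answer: 595/12 ≈ 49.583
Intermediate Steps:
z = -67
x = -5/12 (x = 5/(55 - 67) = 5/(-12) = 5*(-1/12) = -5/12 ≈ -0.41667)
(x + 30) + G(S(sqrt(3 - 4))) = (-5/12 + 30) - 5*(-4) = 355/12 + 20 = 595/12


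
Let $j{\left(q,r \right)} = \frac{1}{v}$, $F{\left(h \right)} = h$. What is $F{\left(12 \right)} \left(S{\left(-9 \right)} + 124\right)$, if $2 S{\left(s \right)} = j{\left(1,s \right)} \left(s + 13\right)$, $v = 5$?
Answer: $\frac{7464}{5} \approx 1492.8$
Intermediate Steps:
$j{\left(q,r \right)} = \frac{1}{5}$
$S{\left(s \right)} = \frac{13}{10} + \frac{s}{10}$ ($S{\left(s \right)} = \frac{\frac{1}{5} \left(s + 13\right)}{2} = \frac{\frac{1}{5} \left(13 + s\right)}{2} = \frac{\frac{13}{5} + \frac{s}{5}}{2} = \frac{13}{10} + \frac{s}{10}$)
$F{\left(12 \right)} \left(S{\left(-9 \right)} + 124\right) = 12 \left(\left(\frac{13}{10} + \frac{1}{10} \left(-9\right)\right) + 124\right) = 12 \left(\left(\frac{13}{10} - \frac{9}{10}\right) + 124\right) = 12 \left(\frac{2}{5} + 124\right) = 12 \cdot \frac{622}{5} = \frac{7464}{5}$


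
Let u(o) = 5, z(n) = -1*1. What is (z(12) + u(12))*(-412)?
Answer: -1648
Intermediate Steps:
z(n) = -1
(z(12) + u(12))*(-412) = (-1 + 5)*(-412) = 4*(-412) = -1648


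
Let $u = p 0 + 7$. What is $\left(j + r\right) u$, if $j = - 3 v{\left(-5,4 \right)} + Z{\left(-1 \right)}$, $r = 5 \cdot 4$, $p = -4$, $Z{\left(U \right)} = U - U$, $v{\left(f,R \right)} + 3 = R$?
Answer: $119$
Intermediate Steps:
$v{\left(f,R \right)} = -3 + R$
$Z{\left(U \right)} = 0$
$r = 20$
$j = -3$ ($j = - 3 \left(-3 + 4\right) + 0 = \left(-3\right) 1 + 0 = -3 + 0 = -3$)
$u = 7$ ($u = \left(-4\right) 0 + 7 = 0 + 7 = 7$)
$\left(j + r\right) u = \left(-3 + 20\right) 7 = 17 \cdot 7 = 119$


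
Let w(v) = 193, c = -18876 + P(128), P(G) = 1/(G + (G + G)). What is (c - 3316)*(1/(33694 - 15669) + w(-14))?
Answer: -14822802726251/3460800 ≈ -4.2831e+6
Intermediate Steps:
P(G) = 1/(3*G) (P(G) = 1/(G + 2*G) = 1/(3*G))
c = -7248383/384 (c = -18876 + (⅓)/128 = -18876 + (⅓)*(1/128) = -18876 + 1/384 = -7248383/384 ≈ -18876.)
(c - 3316)*(1/(33694 - 15669) + w(-14)) = (-7248383/384 - 3316)*(1/(33694 - 15669) + 193) = -8521727*(1/18025 + 193)/384 = -8521727/384*3478826/18025 = -14822802726251/3460800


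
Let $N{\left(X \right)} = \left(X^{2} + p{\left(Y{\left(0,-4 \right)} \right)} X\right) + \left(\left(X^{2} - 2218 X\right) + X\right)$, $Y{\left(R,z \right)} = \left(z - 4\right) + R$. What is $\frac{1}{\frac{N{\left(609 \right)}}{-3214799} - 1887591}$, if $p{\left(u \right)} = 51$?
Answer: $- \frac{459257}{866889297411} \approx -5.2978 \cdot 10^{-7}$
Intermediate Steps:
$Y{\left(R,z \right)} = -4 + R + z$ ($Y{\left(R,z \right)} = \left(-4 + z\right) + R = -4 + R + z$)
$N{\left(X \right)} = - 2166 X + 2 X^{2}$ ($N{\left(X \right)} = \left(X^{2} + 51 X\right) + \left(\left(X^{2} - 2218 X\right) + X\right) = \left(X^{2} + 51 X\right) + \left(X^{2} - 2217 X\right) = - 2166 X + 2 X^{2}$)
$\frac{1}{\frac{N{\left(609 \right)}}{-3214799} - 1887591} = \frac{1}{\frac{2 \cdot 609 \left(-1083 + 609\right)}{-3214799} - 1887591} = \frac{1}{2 \cdot 609 \left(-474\right) \left(- \frac{1}{3214799}\right) - 1887591} = \frac{1}{\left(-577332\right) \left(- \frac{1}{3214799}\right) - 1887591} = \frac{1}{\frac{82476}{459257} - 1887591} = \frac{1}{- \frac{866889297411}{459257}} = - \frac{459257}{866889297411}$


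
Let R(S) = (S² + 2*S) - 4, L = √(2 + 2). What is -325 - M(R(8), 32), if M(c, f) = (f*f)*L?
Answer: -2373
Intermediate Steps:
L = 2 (L = √4 = 2)
R(S) = -4 + S² + 2*S
M(c, f) = 2*f² (M(c, f) = (f*f)*2 = f²*2 = 2*f²)
-325 - M(R(8), 32) = -325 - 2*32² = -325 - 2*1024 = -325 - 1*2048 = -325 - 2048 = -2373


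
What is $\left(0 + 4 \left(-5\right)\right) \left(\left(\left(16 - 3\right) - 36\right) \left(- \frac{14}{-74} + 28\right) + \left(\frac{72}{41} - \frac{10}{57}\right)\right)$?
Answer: $\frac{1118512300}{86469} \approx 12935.0$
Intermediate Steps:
$\left(0 + 4 \left(-5\right)\right) \left(\left(\left(16 - 3\right) - 36\right) \left(- \frac{14}{-74} + 28\right) + \left(\frac{72}{41} - \frac{10}{57}\right)\right) = \left(0 - 20\right) \left(\left(13 - 36\right) \left(\left(-14\right) \left(- \frac{1}{74}\right) + 28\right) + \left(72 \cdot \frac{1}{41} - \frac{10}{57}\right)\right) = - 20 \left(- 23 \left(\frac{7}{37} + 28\right) + \left(\frac{72}{41} - \frac{10}{57}\right)\right) = - 20 \left(\left(-23\right) \frac{1043}{37} + \frac{3694}{2337}\right) = - 20 \left(- \frac{23989}{37} + \frac{3694}{2337}\right) = \left(-20\right) \left(- \frac{55925615}{86469}\right) = \frac{1118512300}{86469}$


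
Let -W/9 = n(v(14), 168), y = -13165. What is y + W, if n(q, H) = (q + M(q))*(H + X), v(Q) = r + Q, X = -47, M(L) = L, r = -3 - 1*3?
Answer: -30589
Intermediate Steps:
r = -6 (r = -3 - 3 = -6)
v(Q) = -6 + Q
n(q, H) = 2*q*(-47 + H) (n(q, H) = (q + q)*(H - 47) = (2*q)*(-47 + H) = 2*q*(-47 + H))
W = -17424 (W = -18*(-6 + 14)*(-47 + 168) = -18*8*121 = -9*1936 = -17424)
y + W = -13165 - 17424 = -30589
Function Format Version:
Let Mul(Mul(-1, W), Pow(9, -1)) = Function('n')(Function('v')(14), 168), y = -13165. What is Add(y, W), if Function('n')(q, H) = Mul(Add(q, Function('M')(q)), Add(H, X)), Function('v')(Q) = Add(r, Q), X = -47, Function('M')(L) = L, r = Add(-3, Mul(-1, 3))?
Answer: -30589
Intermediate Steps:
r = -6 (r = Add(-3, -3) = -6)
Function('v')(Q) = Add(-6, Q)
Function('n')(q, H) = Mul(2, q, Add(-47, H)) (Function('n')(q, H) = Mul(Add(q, q), Add(H, -47)) = Mul(Mul(2, q), Add(-47, H)) = Mul(2, q, Add(-47, H)))
W = -17424 (W = Mul(-9, Mul(2, Add(-6, 14), Add(-47, 168))) = Mul(-9, Mul(2, 8, 121)) = Mul(-9, 1936) = -17424)
Add(y, W) = Add(-13165, -17424) = -30589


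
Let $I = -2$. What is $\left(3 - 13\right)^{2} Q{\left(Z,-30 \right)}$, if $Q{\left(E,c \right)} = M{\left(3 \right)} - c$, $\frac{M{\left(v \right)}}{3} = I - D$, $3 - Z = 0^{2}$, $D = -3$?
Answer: $3300$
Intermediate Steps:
$Z = 3$ ($Z = 3 - 0^{2} = 3 - 0 = 3 + 0 = 3$)
$M{\left(v \right)} = 3$ ($M{\left(v \right)} = 3 \left(-2 - -3\right) = 3 \left(-2 + 3\right) = 3 \cdot 1 = 3$)
$Q{\left(E,c \right)} = 3 - c$
$\left(3 - 13\right)^{2} Q{\left(Z,-30 \right)} = \left(3 - 13\right)^{2} \left(3 - -30\right) = \left(-10\right)^{2} \left(3 + 30\right) = 100 \cdot 33 = 3300$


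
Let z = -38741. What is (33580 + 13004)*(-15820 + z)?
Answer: -2541669624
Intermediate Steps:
(33580 + 13004)*(-15820 + z) = (33580 + 13004)*(-15820 - 38741) = 46584*(-54561) = -2541669624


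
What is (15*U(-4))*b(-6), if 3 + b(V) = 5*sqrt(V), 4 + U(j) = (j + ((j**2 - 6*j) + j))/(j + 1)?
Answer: 660 - 1100*I*sqrt(6) ≈ 660.0 - 2694.4*I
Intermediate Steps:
U(j) = -4 + (j**2 - 4*j)/(1 + j) (U(j) = -4 + (j + ((j**2 - 6*j) + j))/(j + 1) = -4 + (j + (j**2 - 5*j))/(1 + j) = -4 + (j**2 - 4*j)/(1 + j))
b(V) = -3 + 5*sqrt(V)
(15*U(-4))*b(-6) = (15*((-4 + (-4)**2 - 8*(-4))/(1 - 4)))*(-3 + 5*sqrt(-6)) = (15*((-4 + 16 + 32)/(-3)))*(-3 + 5*(I*sqrt(6))) = (15*(-1/3*44))*(-3 + 5*I*sqrt(6)) = (15*(-44/3))*(-3 + 5*I*sqrt(6)) = -220*(-3 + 5*I*sqrt(6)) = 660 - 1100*I*sqrt(6)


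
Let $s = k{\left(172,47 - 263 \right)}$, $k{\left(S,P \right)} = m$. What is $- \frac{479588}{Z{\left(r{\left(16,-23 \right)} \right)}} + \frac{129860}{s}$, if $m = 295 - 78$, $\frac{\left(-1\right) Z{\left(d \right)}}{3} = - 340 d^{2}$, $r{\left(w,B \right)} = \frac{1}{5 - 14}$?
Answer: $- \frac{691438423}{18445} \approx -37487.0$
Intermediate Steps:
$r{\left(w,B \right)} = - \frac{1}{9}$ ($r{\left(w,B \right)} = \frac{1}{-9} = - \frac{1}{9}$)
$Z{\left(d \right)} = 1020 d^{2}$ ($Z{\left(d \right)} = - 3 \left(- 340 d^{2}\right) = 1020 d^{2}$)
$m = 217$ ($m = 295 - 78 = 217$)
$k{\left(S,P \right)} = 217$
$s = 217$
$- \frac{479588}{Z{\left(r{\left(16,-23 \right)} \right)}} + \frac{129860}{s} = - \frac{479588}{1020 \left(- \frac{1}{9}\right)^{2}} + \frac{129860}{217} = - \frac{479588}{1020 \cdot \frac{1}{81}} + 129860 \cdot \frac{1}{217} = - \frac{479588}{\frac{340}{27}} + \frac{129860}{217} = \left(-479588\right) \frac{27}{340} + \frac{129860}{217} = - \frac{3237219}{85} + \frac{129860}{217} = - \frac{691438423}{18445}$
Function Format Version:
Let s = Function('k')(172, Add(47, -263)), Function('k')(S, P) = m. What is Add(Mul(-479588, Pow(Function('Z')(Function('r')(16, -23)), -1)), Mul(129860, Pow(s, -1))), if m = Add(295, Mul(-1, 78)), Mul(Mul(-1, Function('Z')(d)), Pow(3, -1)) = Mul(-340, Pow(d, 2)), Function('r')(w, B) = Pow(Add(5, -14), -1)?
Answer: Rational(-691438423, 18445) ≈ -37487.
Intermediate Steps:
Function('r')(w, B) = Rational(-1, 9) (Function('r')(w, B) = Pow(-9, -1) = Rational(-1, 9))
Function('Z')(d) = Mul(1020, Pow(d, 2)) (Function('Z')(d) = Mul(-3, Mul(-340, Pow(d, 2))) = Mul(1020, Pow(d, 2)))
m = 217 (m = Add(295, -78) = 217)
Function('k')(S, P) = 217
s = 217
Add(Mul(-479588, Pow(Function('Z')(Function('r')(16, -23)), -1)), Mul(129860, Pow(s, -1))) = Add(Mul(-479588, Pow(Mul(1020, Pow(Rational(-1, 9), 2)), -1)), Mul(129860, Pow(217, -1))) = Add(Mul(-479588, Pow(Mul(1020, Rational(1, 81)), -1)), Mul(129860, Rational(1, 217))) = Add(Mul(-479588, Pow(Rational(340, 27), -1)), Rational(129860, 217)) = Add(Mul(-479588, Rational(27, 340)), Rational(129860, 217)) = Add(Rational(-3237219, 85), Rational(129860, 217)) = Rational(-691438423, 18445)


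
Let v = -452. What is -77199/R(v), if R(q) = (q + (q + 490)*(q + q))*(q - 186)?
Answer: -77199/22204952 ≈ -0.0034767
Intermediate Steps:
R(q) = (-186 + q)*(q + 2*q*(490 + q)) (R(q) = (q + (490 + q)*(2*q))*(-186 + q) = (q + 2*q*(490 + q))*(-186 + q) = (-186 + q)*(q + 2*q*(490 + q)))
-77199/R(v) = -77199*(-1/(452*(-182466 + 2*(-452)² + 609*(-452)))) = -77199*(-1/(452*(-182466 + 2*204304 - 275268))) = -77199*(-1/(452*(-182466 + 408608 - 275268))) = -77199/((-452*(-49126))) = -77199/22204952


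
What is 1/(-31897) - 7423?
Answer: -236771432/31897 ≈ -7423.0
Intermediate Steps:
1/(-31897) - 7423 = -1/31897 - 7423 = -236771432/31897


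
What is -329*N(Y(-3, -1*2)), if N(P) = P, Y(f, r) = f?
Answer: 987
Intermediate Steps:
-329*N(Y(-3, -1*2)) = -329*(-3) = 987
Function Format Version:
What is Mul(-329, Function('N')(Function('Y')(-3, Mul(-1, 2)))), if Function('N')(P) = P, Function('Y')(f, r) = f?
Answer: 987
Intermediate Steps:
Mul(-329, Function('N')(Function('Y')(-3, Mul(-1, 2)))) = Mul(-329, -3) = 987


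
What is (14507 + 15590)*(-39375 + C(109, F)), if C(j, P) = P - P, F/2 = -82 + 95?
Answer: -1185069375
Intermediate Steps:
F = 26 (F = 2*(-82 + 95) = 2*13 = 26)
C(j, P) = 0
(14507 + 15590)*(-39375 + C(109, F)) = (14507 + 15590)*(-39375 + 0) = 30097*(-39375) = -1185069375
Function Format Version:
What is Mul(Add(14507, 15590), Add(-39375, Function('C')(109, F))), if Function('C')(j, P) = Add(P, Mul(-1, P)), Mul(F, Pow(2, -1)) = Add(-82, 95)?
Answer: -1185069375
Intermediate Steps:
F = 26 (F = Mul(2, Add(-82, 95)) = Mul(2, 13) = 26)
Function('C')(j, P) = 0
Mul(Add(14507, 15590), Add(-39375, Function('C')(109, F))) = Mul(Add(14507, 15590), Add(-39375, 0)) = Mul(30097, -39375) = -1185069375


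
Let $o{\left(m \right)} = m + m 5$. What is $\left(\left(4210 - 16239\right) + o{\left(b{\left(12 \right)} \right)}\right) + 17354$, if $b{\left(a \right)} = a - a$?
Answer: $5325$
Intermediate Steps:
$b{\left(a \right)} = 0$
$o{\left(m \right)} = 6 m$ ($o{\left(m \right)} = m + 5 m = 6 m$)
$\left(\left(4210 - 16239\right) + o{\left(b{\left(12 \right)} \right)}\right) + 17354 = \left(\left(4210 - 16239\right) + 6 \cdot 0\right) + 17354 = \left(\left(4210 - 16239\right) + 0\right) + 17354 = \left(-12029 + 0\right) + 17354 = -12029 + 17354 = 5325$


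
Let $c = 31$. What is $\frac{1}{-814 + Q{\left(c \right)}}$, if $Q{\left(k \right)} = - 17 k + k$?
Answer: $- \frac{1}{1310} \approx -0.00076336$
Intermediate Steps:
$Q{\left(k \right)} = - 16 k$
$\frac{1}{-814 + Q{\left(c \right)}} = \frac{1}{-814 - 496} = \frac{1}{-1310} = - \frac{1}{1310}$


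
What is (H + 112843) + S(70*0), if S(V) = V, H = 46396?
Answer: 159239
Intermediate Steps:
(H + 112843) + S(70*0) = (46396 + 112843) + 70*0 = 159239 + 0 = 159239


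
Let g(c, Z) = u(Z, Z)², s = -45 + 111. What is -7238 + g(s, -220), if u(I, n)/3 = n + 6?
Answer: 404926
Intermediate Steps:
s = 66
u(I, n) = 18 + 3*n (u(I, n) = 3*(n + 6) = 3*(6 + n) = 18 + 3*n)
g(c, Z) = (18 + 3*Z)²
-7238 + g(s, -220) = -7238 + 9*(6 - 220)² = -7238 + 9*(-214)² = -7238 + 9*45796 = -7238 + 412164 = 404926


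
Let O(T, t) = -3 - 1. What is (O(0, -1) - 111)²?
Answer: 13225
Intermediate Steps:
O(T, t) = -4
(O(0, -1) - 111)² = (-4 - 111)² = (-115)² = 13225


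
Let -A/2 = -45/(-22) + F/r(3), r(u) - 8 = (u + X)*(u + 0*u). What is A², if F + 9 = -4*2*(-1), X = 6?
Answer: 2411809/148225 ≈ 16.271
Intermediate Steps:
F = -1 (F = -9 - 4*2*(-1) = -9 - 8*(-1) = -9 + 8 = -1)
r(u) = 8 + u*(6 + u) (r(u) = 8 + (u + 6)*(u + 0*u) = 8 + (6 + u)*(u + 0) = 8 + (6 + u)*u = 8 + u*(6 + u))
A = -1553/385 (A = -2*(-45/(-22) - 1/(8 + 3² + 6*3)) = -2*(-45*(-1/22) - 1/(8 + 9 + 18)) = -2*(45/22 - 1/35) = -2*1553/770 = -1553/385 ≈ -4.0338)
A² = (-1553/385)² = 2411809/148225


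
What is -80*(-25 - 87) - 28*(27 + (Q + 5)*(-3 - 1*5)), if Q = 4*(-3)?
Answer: 6636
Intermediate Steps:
Q = -12
-80*(-25 - 87) - 28*(27 + (Q + 5)*(-3 - 1*5)) = -80*(-25 - 87) - 28*(27 + (-12 + 5)*(-3 - 1*5)) = -80*(-112) - 28*(27 - 7*(-3 - 5)) = 8960 - 28*(27 - 7*(-8)) = 8960 - 28*(27 + 56) = 8960 - 28*83 = 8960 - 1*2324 = 8960 - 2324 = 6636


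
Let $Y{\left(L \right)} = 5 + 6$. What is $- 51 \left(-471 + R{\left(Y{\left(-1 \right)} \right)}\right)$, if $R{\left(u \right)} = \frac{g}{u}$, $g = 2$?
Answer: $\frac{264129}{11} \approx 24012.0$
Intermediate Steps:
$Y{\left(L \right)} = 11$
$R{\left(u \right)} = \frac{2}{u}$
$- 51 \left(-471 + R{\left(Y{\left(-1 \right)} \right)}\right) = - 51 \left(-471 + \frac{2}{11}\right) = \left(-51\right) \left(- \frac{5179}{11}\right) = \frac{264129}{11}$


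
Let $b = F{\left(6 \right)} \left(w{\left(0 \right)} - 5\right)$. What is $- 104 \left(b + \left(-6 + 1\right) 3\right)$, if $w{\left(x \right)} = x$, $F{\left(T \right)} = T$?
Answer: $4680$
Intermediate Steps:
$b = -30$ ($b = 6 \left(0 - 5\right) = 6 \left(-5\right) = -30$)
$- 104 \left(b + \left(-6 + 1\right) 3\right) = - 104 \left(-30 + \left(-6 + 1\right) 3\right) = - 104 \left(-30 - 15\right) = \left(-104\right) \left(-45\right) = 4680$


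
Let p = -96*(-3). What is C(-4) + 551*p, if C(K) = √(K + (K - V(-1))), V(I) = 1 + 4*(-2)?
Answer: 158688 + I ≈ 1.5869e+5 + 1.0*I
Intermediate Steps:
V(I) = -7 (V(I) = 1 - 8 = -7)
p = 288
C(K) = √(7 + 2*K) (C(K) = √(K + (K - 1*(-7))) = √(K + (K + 7)) = √(K + (7 + K)) = √(7 + 2*K))
C(-4) + 551*p = √(7 + 2*(-4)) + 551*288 = √(7 - 8) + 158688 = √(-1) + 158688 = I + 158688 = 158688 + I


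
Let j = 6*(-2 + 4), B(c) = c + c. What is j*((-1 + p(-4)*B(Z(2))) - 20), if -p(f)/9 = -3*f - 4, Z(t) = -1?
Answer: 1476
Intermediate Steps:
B(c) = 2*c
j = 12 (j = 6*2 = 12)
p(f) = 36 + 27*f (p(f) = -9*(-3*f - 4) = -9*(-4 - 3*f) = 36 + 27*f)
j*((-1 + p(-4)*B(Z(2))) - 20) = 12*((-1 + (36 + 27*(-4))*(2*(-1))) - 20) = 12*((-1 + (36 - 108)*(-2)) - 20) = 12*((-1 - 72*(-2)) - 20) = 12*((-1 + 144) - 20) = 12*(143 - 20) = 12*123 = 1476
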